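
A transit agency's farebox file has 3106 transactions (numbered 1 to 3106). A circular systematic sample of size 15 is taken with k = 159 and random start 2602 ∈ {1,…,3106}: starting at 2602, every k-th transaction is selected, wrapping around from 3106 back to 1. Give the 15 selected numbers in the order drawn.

2602, 2761, 2920, 3079, 132, 291, 450, 609, 768, 927, 1086, 1245, 1404, 1563, 1722

Selection 1: 2602
Selection 2: 2602 + 159 = 2761
Selection 3: 2761 + 159 = 2920
Selection 4: 2920 + 159 = 3079
Selection 5: 3079 + 159 = 3238 → 3238 − 3106 = 132
Selection 6: 132 + 159 = 291
Selection 7: 291 + 159 = 450
Selection 8: 450 + 159 = 609
Selection 9: 609 + 159 = 768
Selection 10: 768 + 159 = 927
Selection 11: 927 + 159 = 1086
Selection 12: 1086 + 159 = 1245
Selection 13: 1245 + 159 = 1404
Selection 14: 1404 + 159 = 1563
Selection 15: 1563 + 159 = 1722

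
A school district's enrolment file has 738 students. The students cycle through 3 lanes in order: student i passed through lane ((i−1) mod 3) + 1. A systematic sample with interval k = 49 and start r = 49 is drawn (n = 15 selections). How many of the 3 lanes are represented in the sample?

Consecutive selections differ by k = 49, so their lane numbers differ by 49 mod 3 = 1.
gcd(49, 3) = 1, so the sample visits 3/1 = 3 distinct residues mod 3.
Start 49 is lane 1; the lanes hit are 1, 2, 3.

3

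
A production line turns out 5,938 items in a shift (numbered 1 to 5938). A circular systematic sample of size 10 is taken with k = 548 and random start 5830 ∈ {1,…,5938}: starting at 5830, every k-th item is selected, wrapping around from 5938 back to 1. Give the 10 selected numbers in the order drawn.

Selection 1: 5830
Selection 2: 5830 + 548 = 6378 → 6378 − 5938 = 440
Selection 3: 440 + 548 = 988
Selection 4: 988 + 548 = 1536
Selection 5: 1536 + 548 = 2084
Selection 6: 2084 + 548 = 2632
Selection 7: 2632 + 548 = 3180
Selection 8: 3180 + 548 = 3728
Selection 9: 3728 + 548 = 4276
Selection 10: 4276 + 548 = 4824

5830, 440, 988, 1536, 2084, 2632, 3180, 3728, 4276, 4824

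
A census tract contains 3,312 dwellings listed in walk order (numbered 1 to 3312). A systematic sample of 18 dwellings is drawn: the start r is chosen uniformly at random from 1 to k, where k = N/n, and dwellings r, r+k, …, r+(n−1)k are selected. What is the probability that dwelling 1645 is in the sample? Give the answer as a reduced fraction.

k = 3312/18 = 184.
Dwelling 1645 is selected iff r ≡ 1645 (mod 184); exactly one such r in {1,…,184}.
Inclusion probability = 1/184.

1/184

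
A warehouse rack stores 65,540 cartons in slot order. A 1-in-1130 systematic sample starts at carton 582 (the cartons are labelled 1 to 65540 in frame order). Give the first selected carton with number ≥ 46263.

46912

k = 1130
Steps past start: ⌈(46263 − 582)/1130⌉ = ⌈45681/1130⌉ = 41
Selected carton: 582 + 41×1130 = 46912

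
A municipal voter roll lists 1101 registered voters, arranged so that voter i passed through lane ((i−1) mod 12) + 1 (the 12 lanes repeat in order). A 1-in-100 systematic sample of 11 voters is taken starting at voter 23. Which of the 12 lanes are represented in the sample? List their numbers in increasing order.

3, 7, 11

Consecutive selections differ by k = 100, so their lane numbers differ by 100 mod 12 = 4.
gcd(100, 12) = 4, so the sample visits 12/4 = 3 distinct residues mod 12.
Start 23 is lane 11; the lanes hit are 3, 7, 11.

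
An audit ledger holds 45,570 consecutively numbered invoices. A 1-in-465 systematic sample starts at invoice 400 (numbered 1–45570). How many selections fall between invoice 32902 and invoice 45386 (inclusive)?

27

k = 465
First selection ≥ 32902: 400 + ⌈(32902−400)/465⌉·465 = 400 + 70×465 = 32950
Last selection ≤ 45386: 400 + ⌊(45386−400)/465⌋·465 = 400 + 96×465 = 45040
Count = 96 − 70 + 1 = 27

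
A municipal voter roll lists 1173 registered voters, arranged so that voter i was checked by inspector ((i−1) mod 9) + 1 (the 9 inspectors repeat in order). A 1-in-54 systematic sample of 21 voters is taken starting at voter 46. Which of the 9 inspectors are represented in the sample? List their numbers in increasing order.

Consecutive selections differ by k = 54, so their inspector numbers differ by 54 mod 9 = 0.
gcd(54, 9) = 9, so the sample visits 9/9 = 1 distinct residues mod 9.
Start 46 is inspector 1; the inspectors hit are 1.

1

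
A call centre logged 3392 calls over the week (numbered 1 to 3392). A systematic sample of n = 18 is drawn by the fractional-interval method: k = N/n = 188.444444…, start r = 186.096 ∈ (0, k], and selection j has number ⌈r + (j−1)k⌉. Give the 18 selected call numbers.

187, 375, 563, 752, 940, 1129, 1317, 1506, 1694, 1883, 2071, 2259, 2448, 2636, 2825, 3013, 3202, 3390

j=1: r + 0k = 186.096 → ⌈·⌉ = 187
j=2: r + 1k = 374.540444… → ⌈·⌉ = 375
j=3: r + 2k = 562.984888… → ⌈·⌉ = 563
j=4: r + 3k = 751.429333… → ⌈·⌉ = 752
j=5: r + 4k = 939.873777… → ⌈·⌉ = 940
j=6: r + 5k = 1128.318222… → ⌈·⌉ = 1129
j=7: r + 6k = 1316.762666… → ⌈·⌉ = 1317
j=8: r + 7k = 1505.207111… → ⌈·⌉ = 1506
j=9: r + 8k = 1693.651555… → ⌈·⌉ = 1694
j=10: r + 9k = 1882.096 → ⌈·⌉ = 1883
j=11: r + 10k = 2070.540444… → ⌈·⌉ = 2071
j=12: r + 11k = 2258.984888… → ⌈·⌉ = 2259
j=13: r + 12k = 2447.429333… → ⌈·⌉ = 2448
j=14: r + 13k = 2635.873777… → ⌈·⌉ = 2636
j=15: r + 14k = 2824.318222… → ⌈·⌉ = 2825
j=16: r + 15k = 3012.762666… → ⌈·⌉ = 3013
j=17: r + 16k = 3201.207111… → ⌈·⌉ = 3202
j=18: r + 17k = 3389.651555… → ⌈·⌉ = 3390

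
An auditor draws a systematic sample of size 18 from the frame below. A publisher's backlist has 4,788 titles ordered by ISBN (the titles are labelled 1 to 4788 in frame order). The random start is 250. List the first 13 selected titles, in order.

250, 516, 782, 1048, 1314, 1580, 1846, 2112, 2378, 2644, 2910, 3176, 3442

k = N/n = 4788/18 = 266
title 1: 250
title 2: 250 + 266 = 516
title 3: 516 + 266 = 782
title 4: 782 + 266 = 1048
title 5: 1048 + 266 = 1314
title 6: 1314 + 266 = 1580
title 7: 1580 + 266 = 1846
title 8: 1846 + 266 = 2112
title 9: 2112 + 266 = 2378
title 10: 2378 + 266 = 2644
title 11: 2644 + 266 = 2910
title 12: 2910 + 266 = 3176
title 13: 3176 + 266 = 3442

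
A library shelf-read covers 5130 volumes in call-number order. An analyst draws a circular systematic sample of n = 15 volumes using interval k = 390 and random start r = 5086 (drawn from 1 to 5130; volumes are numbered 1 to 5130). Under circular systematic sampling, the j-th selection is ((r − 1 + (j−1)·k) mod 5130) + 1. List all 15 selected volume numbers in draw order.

Selection 1: 5086
Selection 2: 5086 + 390 = 5476 → 5476 − 5130 = 346
Selection 3: 346 + 390 = 736
Selection 4: 736 + 390 = 1126
Selection 5: 1126 + 390 = 1516
Selection 6: 1516 + 390 = 1906
Selection 7: 1906 + 390 = 2296
Selection 8: 2296 + 390 = 2686
Selection 9: 2686 + 390 = 3076
Selection 10: 3076 + 390 = 3466
Selection 11: 3466 + 390 = 3856
Selection 12: 3856 + 390 = 4246
Selection 13: 4246 + 390 = 4636
Selection 14: 4636 + 390 = 5026
Selection 15: 5026 + 390 = 5416 → 5416 − 5130 = 286

5086, 346, 736, 1126, 1516, 1906, 2296, 2686, 3076, 3466, 3856, 4246, 4636, 5026, 286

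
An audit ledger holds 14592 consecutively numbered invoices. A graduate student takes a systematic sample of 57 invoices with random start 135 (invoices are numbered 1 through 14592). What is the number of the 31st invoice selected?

k = 14592/57 = 256
31st selection = r + (31−1)·k = 135 + 30×256 = 135 + 7680 = 7815

7815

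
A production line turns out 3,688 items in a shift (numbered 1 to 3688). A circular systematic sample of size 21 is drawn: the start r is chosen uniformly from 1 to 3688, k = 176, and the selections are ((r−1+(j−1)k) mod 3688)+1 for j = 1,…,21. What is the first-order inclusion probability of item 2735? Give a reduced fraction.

For each position j, as r ranges over 1…3688 the j-th selection hits every item exactly once, so item 2735 is selected for exactly 21 of the 3688 starts.
Inclusion probability = 21/3688.

21/3688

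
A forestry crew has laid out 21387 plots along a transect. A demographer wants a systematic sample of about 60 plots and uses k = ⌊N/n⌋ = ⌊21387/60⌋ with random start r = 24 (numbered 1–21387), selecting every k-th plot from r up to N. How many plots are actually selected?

61

k = ⌊21387/60⌋ = 356
Achieved size = ⌊(21387 − 24)/356⌋ + 1 = ⌊21363/356⌋ + 1 = 60 + 1 = 61
(last selection: 24 + 60×356 = 21384 ≤ 21387; next would be 21740 > 21387)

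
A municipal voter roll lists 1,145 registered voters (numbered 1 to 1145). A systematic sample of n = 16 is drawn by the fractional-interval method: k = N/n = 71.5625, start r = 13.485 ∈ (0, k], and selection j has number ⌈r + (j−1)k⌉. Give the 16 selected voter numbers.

j=1: r + 0k = 13.485 → ⌈·⌉ = 14
j=2: r + 1k = 85.0475 → ⌈·⌉ = 86
j=3: r + 2k = 156.61 → ⌈·⌉ = 157
j=4: r + 3k = 228.1725 → ⌈·⌉ = 229
j=5: r + 4k = 299.735 → ⌈·⌉ = 300
j=6: r + 5k = 371.2975 → ⌈·⌉ = 372
j=7: r + 6k = 442.86 → ⌈·⌉ = 443
j=8: r + 7k = 514.4225 → ⌈·⌉ = 515
j=9: r + 8k = 585.985 → ⌈·⌉ = 586
j=10: r + 9k = 657.5475 → ⌈·⌉ = 658
j=11: r + 10k = 729.11 → ⌈·⌉ = 730
j=12: r + 11k = 800.6725 → ⌈·⌉ = 801
j=13: r + 12k = 872.235 → ⌈·⌉ = 873
j=14: r + 13k = 943.7975 → ⌈·⌉ = 944
j=15: r + 14k = 1015.36 → ⌈·⌉ = 1016
j=16: r + 15k = 1086.9225 → ⌈·⌉ = 1087

14, 86, 157, 229, 300, 372, 443, 515, 586, 658, 730, 801, 873, 944, 1016, 1087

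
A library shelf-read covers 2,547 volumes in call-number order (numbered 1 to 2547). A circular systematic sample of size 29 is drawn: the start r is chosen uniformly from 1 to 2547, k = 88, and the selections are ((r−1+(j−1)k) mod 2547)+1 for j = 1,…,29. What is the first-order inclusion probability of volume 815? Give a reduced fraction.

For each position j, as r ranges over 1…2547 the j-th selection hits every volume exactly once, so volume 815 is selected for exactly 29 of the 2547 starts.
Inclusion probability = 29/2547.

29/2547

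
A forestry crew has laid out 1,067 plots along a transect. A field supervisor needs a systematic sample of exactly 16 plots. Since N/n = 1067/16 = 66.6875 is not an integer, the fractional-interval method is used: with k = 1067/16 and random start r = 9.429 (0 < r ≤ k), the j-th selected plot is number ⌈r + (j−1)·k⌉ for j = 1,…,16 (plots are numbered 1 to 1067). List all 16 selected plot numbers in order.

j=1: r + 0k = 9.429 → ⌈·⌉ = 10
j=2: r + 1k = 76.1165 → ⌈·⌉ = 77
j=3: r + 2k = 142.804 → ⌈·⌉ = 143
j=4: r + 3k = 209.4915 → ⌈·⌉ = 210
j=5: r + 4k = 276.179 → ⌈·⌉ = 277
j=6: r + 5k = 342.8665 → ⌈·⌉ = 343
j=7: r + 6k = 409.554 → ⌈·⌉ = 410
j=8: r + 7k = 476.2415 → ⌈·⌉ = 477
j=9: r + 8k = 542.929 → ⌈·⌉ = 543
j=10: r + 9k = 609.6165 → ⌈·⌉ = 610
j=11: r + 10k = 676.304 → ⌈·⌉ = 677
j=12: r + 11k = 742.9915 → ⌈·⌉ = 743
j=13: r + 12k = 809.679 → ⌈·⌉ = 810
j=14: r + 13k = 876.3665 → ⌈·⌉ = 877
j=15: r + 14k = 943.054 → ⌈·⌉ = 944
j=16: r + 15k = 1009.7415 → ⌈·⌉ = 1010

10, 77, 143, 210, 277, 343, 410, 477, 543, 610, 677, 743, 810, 877, 944, 1010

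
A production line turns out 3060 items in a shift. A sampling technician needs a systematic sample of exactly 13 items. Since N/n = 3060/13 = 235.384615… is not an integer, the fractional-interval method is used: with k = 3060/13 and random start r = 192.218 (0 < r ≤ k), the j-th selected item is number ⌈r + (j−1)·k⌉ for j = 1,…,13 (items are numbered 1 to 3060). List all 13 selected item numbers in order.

j=1: r + 0k = 192.218 → ⌈·⌉ = 193
j=2: r + 1k = 427.602615… → ⌈·⌉ = 428
j=3: r + 2k = 662.987230… → ⌈·⌉ = 663
j=4: r + 3k = 898.371846… → ⌈·⌉ = 899
j=5: r + 4k = 1133.756461… → ⌈·⌉ = 1134
j=6: r + 5k = 1369.141076… → ⌈·⌉ = 1370
j=7: r + 6k = 1604.525692… → ⌈·⌉ = 1605
j=8: r + 7k = 1839.910307… → ⌈·⌉ = 1840
j=9: r + 8k = 2075.294923… → ⌈·⌉ = 2076
j=10: r + 9k = 2310.679538… → ⌈·⌉ = 2311
j=11: r + 10k = 2546.064153… → ⌈·⌉ = 2547
j=12: r + 11k = 2781.448769… → ⌈·⌉ = 2782
j=13: r + 12k = 3016.833384… → ⌈·⌉ = 3017

193, 428, 663, 899, 1134, 1370, 1605, 1840, 2076, 2311, 2547, 2782, 3017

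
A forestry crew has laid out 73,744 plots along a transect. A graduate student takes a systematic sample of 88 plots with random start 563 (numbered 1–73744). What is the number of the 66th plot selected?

55033

k = 73744/88 = 838
66th selection = r + (66−1)·k = 563 + 65×838 = 563 + 54470 = 55033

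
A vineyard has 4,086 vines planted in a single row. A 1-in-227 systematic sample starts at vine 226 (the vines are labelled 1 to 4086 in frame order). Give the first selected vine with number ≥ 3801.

k = 227
Steps past start: ⌈(3801 − 226)/227⌉ = ⌈3575/227⌉ = 16
Selected vine: 226 + 16×227 = 3858

3858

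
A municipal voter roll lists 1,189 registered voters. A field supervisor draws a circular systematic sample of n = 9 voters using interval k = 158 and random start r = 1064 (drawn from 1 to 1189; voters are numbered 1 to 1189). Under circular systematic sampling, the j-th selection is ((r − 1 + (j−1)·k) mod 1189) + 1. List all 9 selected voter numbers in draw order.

Selection 1: 1064
Selection 2: 1064 + 158 = 1222 → 1222 − 1189 = 33
Selection 3: 33 + 158 = 191
Selection 4: 191 + 158 = 349
Selection 5: 349 + 158 = 507
Selection 6: 507 + 158 = 665
Selection 7: 665 + 158 = 823
Selection 8: 823 + 158 = 981
Selection 9: 981 + 158 = 1139

1064, 33, 191, 349, 507, 665, 823, 981, 1139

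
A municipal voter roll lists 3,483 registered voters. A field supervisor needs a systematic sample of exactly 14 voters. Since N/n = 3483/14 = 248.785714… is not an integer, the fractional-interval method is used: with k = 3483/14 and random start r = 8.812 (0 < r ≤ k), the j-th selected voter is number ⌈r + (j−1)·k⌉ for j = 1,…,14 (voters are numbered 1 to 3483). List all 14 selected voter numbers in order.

j=1: r + 0k = 8.812 → ⌈·⌉ = 9
j=2: r + 1k = 257.597714… → ⌈·⌉ = 258
j=3: r + 2k = 506.383428… → ⌈·⌉ = 507
j=4: r + 3k = 755.169142… → ⌈·⌉ = 756
j=5: r + 4k = 1003.954857… → ⌈·⌉ = 1004
j=6: r + 5k = 1252.740571… → ⌈·⌉ = 1253
j=7: r + 6k = 1501.526285… → ⌈·⌉ = 1502
j=8: r + 7k = 1750.312 → ⌈·⌉ = 1751
j=9: r + 8k = 1999.097714… → ⌈·⌉ = 2000
j=10: r + 9k = 2247.883428… → ⌈·⌉ = 2248
j=11: r + 10k = 2496.669142… → ⌈·⌉ = 2497
j=12: r + 11k = 2745.454857… → ⌈·⌉ = 2746
j=13: r + 12k = 2994.240571… → ⌈·⌉ = 2995
j=14: r + 13k = 3243.026285… → ⌈·⌉ = 3244

9, 258, 507, 756, 1004, 1253, 1502, 1751, 2000, 2248, 2497, 2746, 2995, 3244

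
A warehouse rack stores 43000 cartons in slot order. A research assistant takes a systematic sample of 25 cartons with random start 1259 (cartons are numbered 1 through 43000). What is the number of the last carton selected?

k = 43000/25 = 1720
25th selection = r + (25−1)·k = 1259 + 24×1720 = 1259 + 41280 = 42539

42539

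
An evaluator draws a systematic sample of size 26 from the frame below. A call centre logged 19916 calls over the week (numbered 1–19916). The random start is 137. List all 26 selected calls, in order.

k = N/n = 19916/26 = 766
call 1: 137
call 2: 137 + 766 = 903
call 3: 903 + 766 = 1669
call 4: 1669 + 766 = 2435
call 5: 2435 + 766 = 3201
call 6: 3201 + 766 = 3967
call 7: 3967 + 766 = 4733
call 8: 4733 + 766 = 5499
call 9: 5499 + 766 = 6265
call 10: 6265 + 766 = 7031
call 11: 7031 + 766 = 7797
call 12: 7797 + 766 = 8563
call 13: 8563 + 766 = 9329
call 14: 9329 + 766 = 10095
call 15: 10095 + 766 = 10861
call 16: 10861 + 766 = 11627
call 17: 11627 + 766 = 12393
call 18: 12393 + 766 = 13159
call 19: 13159 + 766 = 13925
call 20: 13925 + 766 = 14691
call 21: 14691 + 766 = 15457
call 22: 15457 + 766 = 16223
call 23: 16223 + 766 = 16989
call 24: 16989 + 766 = 17755
call 25: 17755 + 766 = 18521
call 26: 18521 + 766 = 19287

137, 903, 1669, 2435, 3201, 3967, 4733, 5499, 6265, 7031, 7797, 8563, 9329, 10095, 10861, 11627, 12393, 13159, 13925, 14691, 15457, 16223, 16989, 17755, 18521, 19287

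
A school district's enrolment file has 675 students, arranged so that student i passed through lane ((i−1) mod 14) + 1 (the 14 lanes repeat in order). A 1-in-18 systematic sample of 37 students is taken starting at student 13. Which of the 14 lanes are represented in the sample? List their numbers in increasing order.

Consecutive selections differ by k = 18, so their lane numbers differ by 18 mod 14 = 4.
gcd(18, 14) = 2, so the sample visits 14/2 = 7 distinct residues mod 14.
Start 13 is lane 13; the lanes hit are 1, 3, 5, 7, 9, 11, 13.

1, 3, 5, 7, 9, 11, 13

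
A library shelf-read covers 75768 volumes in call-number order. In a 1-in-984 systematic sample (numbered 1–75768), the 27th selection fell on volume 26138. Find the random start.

554

k = 984
r = 26138 − (27−1)×984 = 26138 − 25584 = 554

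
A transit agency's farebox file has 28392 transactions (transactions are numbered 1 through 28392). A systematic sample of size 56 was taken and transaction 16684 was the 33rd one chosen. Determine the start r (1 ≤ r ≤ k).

460

k = 28392/56 = 507
r = 16684 − (33−1)×507 = 16684 − 16224 = 460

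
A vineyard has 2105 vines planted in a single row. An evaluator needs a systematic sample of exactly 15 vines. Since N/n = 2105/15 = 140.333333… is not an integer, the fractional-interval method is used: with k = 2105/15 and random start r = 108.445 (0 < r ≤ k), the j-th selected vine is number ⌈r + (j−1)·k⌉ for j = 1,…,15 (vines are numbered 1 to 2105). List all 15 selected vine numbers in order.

109, 249, 390, 530, 670, 811, 951, 1091, 1232, 1372, 1512, 1653, 1793, 1933, 2074

j=1: r + 0k = 108.445 → ⌈·⌉ = 109
j=2: r + 1k = 248.778333… → ⌈·⌉ = 249
j=3: r + 2k = 389.111666… → ⌈·⌉ = 390
j=4: r + 3k = 529.445 → ⌈·⌉ = 530
j=5: r + 4k = 669.778333… → ⌈·⌉ = 670
j=6: r + 5k = 810.111666… → ⌈·⌉ = 811
j=7: r + 6k = 950.445 → ⌈·⌉ = 951
j=8: r + 7k = 1090.778333… → ⌈·⌉ = 1091
j=9: r + 8k = 1231.111666… → ⌈·⌉ = 1232
j=10: r + 9k = 1371.445 → ⌈·⌉ = 1372
j=11: r + 10k = 1511.778333… → ⌈·⌉ = 1512
j=12: r + 11k = 1652.111666… → ⌈·⌉ = 1653
j=13: r + 12k = 1792.445 → ⌈·⌉ = 1793
j=14: r + 13k = 1932.778333… → ⌈·⌉ = 1933
j=15: r + 14k = 2073.111666… → ⌈·⌉ = 2074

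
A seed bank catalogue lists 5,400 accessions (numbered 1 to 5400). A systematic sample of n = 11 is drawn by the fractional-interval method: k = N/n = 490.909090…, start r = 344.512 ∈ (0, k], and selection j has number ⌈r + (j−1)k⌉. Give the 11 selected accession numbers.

j=1: r + 0k = 344.512 → ⌈·⌉ = 345
j=2: r + 1k = 835.421090… → ⌈·⌉ = 836
j=3: r + 2k = 1326.330181… → ⌈·⌉ = 1327
j=4: r + 3k = 1817.239272… → ⌈·⌉ = 1818
j=5: r + 4k = 2308.148363… → ⌈·⌉ = 2309
j=6: r + 5k = 2799.057454… → ⌈·⌉ = 2800
j=7: r + 6k = 3289.966545… → ⌈·⌉ = 3290
j=8: r + 7k = 3780.875636… → ⌈·⌉ = 3781
j=9: r + 8k = 4271.784727… → ⌈·⌉ = 4272
j=10: r + 9k = 4762.693818… → ⌈·⌉ = 4763
j=11: r + 10k = 5253.602909… → ⌈·⌉ = 5254

345, 836, 1327, 1818, 2309, 2800, 3290, 3781, 4272, 4763, 5254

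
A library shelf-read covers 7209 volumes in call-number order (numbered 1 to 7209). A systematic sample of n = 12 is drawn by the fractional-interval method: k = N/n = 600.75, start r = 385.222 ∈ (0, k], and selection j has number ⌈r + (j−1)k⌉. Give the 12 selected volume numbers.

386, 986, 1587, 2188, 2789, 3389, 3990, 4591, 5192, 5792, 6393, 6994

j=1: r + 0k = 385.222 → ⌈·⌉ = 386
j=2: r + 1k = 985.972 → ⌈·⌉ = 986
j=3: r + 2k = 1586.722 → ⌈·⌉ = 1587
j=4: r + 3k = 2187.472 → ⌈·⌉ = 2188
j=5: r + 4k = 2788.222 → ⌈·⌉ = 2789
j=6: r + 5k = 3388.972 → ⌈·⌉ = 3389
j=7: r + 6k = 3989.722 → ⌈·⌉ = 3990
j=8: r + 7k = 4590.472 → ⌈·⌉ = 4591
j=9: r + 8k = 5191.222 → ⌈·⌉ = 5192
j=10: r + 9k = 5791.972 → ⌈·⌉ = 5792
j=11: r + 10k = 6392.722 → ⌈·⌉ = 6393
j=12: r + 11k = 6993.472 → ⌈·⌉ = 6994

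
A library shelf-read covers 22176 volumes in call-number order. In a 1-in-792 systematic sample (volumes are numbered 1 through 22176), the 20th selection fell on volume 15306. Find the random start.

258

k = 792
r = 15306 − (20−1)×792 = 15306 − 15048 = 258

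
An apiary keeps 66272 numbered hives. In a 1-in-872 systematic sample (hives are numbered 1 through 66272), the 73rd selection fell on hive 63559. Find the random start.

k = 872
r = 63559 − (73−1)×872 = 63559 − 62784 = 775

775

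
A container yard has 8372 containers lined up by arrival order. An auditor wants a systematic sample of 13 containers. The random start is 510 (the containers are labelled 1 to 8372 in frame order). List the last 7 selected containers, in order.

4374, 5018, 5662, 6306, 6950, 7594, 8238

k = N/n = 8372/13 = 644
7th selection = 510 + 6×644 = 4374
8th: 4374 + 644 = 5018
9th: 5018 + 644 = 5662
10th: 5662 + 644 = 6306
11th: 6306 + 644 = 6950
12th: 6950 + 644 = 7594
13th: 7594 + 644 = 8238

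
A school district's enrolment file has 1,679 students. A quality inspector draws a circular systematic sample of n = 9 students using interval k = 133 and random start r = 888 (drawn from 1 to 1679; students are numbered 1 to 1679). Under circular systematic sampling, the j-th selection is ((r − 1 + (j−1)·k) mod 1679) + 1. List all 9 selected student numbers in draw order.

Selection 1: 888
Selection 2: 888 + 133 = 1021
Selection 3: 1021 + 133 = 1154
Selection 4: 1154 + 133 = 1287
Selection 5: 1287 + 133 = 1420
Selection 6: 1420 + 133 = 1553
Selection 7: 1553 + 133 = 1686 → 1686 − 1679 = 7
Selection 8: 7 + 133 = 140
Selection 9: 140 + 133 = 273

888, 1021, 1154, 1287, 1420, 1553, 7, 140, 273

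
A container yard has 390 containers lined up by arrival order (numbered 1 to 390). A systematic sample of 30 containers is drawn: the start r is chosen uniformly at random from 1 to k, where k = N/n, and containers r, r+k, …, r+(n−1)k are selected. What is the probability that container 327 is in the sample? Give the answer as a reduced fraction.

k = 390/30 = 13.
Container 327 is selected iff r ≡ 327 (mod 13); exactly one such r in {1,…,13}.
Inclusion probability = 1/13.

1/13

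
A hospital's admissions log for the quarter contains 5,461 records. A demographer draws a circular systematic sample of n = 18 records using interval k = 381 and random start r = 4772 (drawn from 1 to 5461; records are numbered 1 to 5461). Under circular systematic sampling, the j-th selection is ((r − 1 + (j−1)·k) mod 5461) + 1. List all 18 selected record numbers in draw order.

4772, 5153, 73, 454, 835, 1216, 1597, 1978, 2359, 2740, 3121, 3502, 3883, 4264, 4645, 5026, 5407, 327

Selection 1: 4772
Selection 2: 4772 + 381 = 5153
Selection 3: 5153 + 381 = 5534 → 5534 − 5461 = 73
Selection 4: 73 + 381 = 454
Selection 5: 454 + 381 = 835
Selection 6: 835 + 381 = 1216
Selection 7: 1216 + 381 = 1597
Selection 8: 1597 + 381 = 1978
Selection 9: 1978 + 381 = 2359
Selection 10: 2359 + 381 = 2740
Selection 11: 2740 + 381 = 3121
Selection 12: 3121 + 381 = 3502
Selection 13: 3502 + 381 = 3883
Selection 14: 3883 + 381 = 4264
Selection 15: 4264 + 381 = 4645
Selection 16: 4645 + 381 = 5026
Selection 17: 5026 + 381 = 5407
Selection 18: 5407 + 381 = 5788 → 5788 − 5461 = 327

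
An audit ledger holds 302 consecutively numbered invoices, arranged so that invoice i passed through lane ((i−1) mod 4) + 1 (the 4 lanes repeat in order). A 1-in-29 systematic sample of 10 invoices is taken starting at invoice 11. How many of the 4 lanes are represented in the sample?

Consecutive selections differ by k = 29, so their lane numbers differ by 29 mod 4 = 1.
gcd(29, 4) = 1, so the sample visits 4/1 = 4 distinct residues mod 4.
Start 11 is lane 3; the lanes hit are 1, 2, 3, 4.

4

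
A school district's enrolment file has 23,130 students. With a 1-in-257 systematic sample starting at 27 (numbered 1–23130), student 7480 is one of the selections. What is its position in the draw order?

30

k = 257
position = (7480 − 27)/257 + 1 = 7453/257 + 1 = 29 + 1 = 30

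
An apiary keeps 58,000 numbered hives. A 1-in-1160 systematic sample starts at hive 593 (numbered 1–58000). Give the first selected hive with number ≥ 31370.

k = 1160
Steps past start: ⌈(31370 − 593)/1160⌉ = ⌈30777/1160⌉ = 27
Selected hive: 593 + 27×1160 = 31913

31913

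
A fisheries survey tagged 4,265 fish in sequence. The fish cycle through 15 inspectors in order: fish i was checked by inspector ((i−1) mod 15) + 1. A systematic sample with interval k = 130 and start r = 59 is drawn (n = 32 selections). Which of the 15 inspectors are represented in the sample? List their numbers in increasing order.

4, 9, 14

Consecutive selections differ by k = 130, so their inspector numbers differ by 130 mod 15 = 10.
gcd(130, 15) = 5, so the sample visits 15/5 = 3 distinct residues mod 15.
Start 59 is inspector 14; the inspectors hit are 4, 9, 14.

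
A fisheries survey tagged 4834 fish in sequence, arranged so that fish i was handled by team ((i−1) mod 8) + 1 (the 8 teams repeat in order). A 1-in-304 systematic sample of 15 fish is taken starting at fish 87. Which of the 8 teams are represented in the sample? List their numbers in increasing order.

7

Consecutive selections differ by k = 304, so their team numbers differ by 304 mod 8 = 0.
gcd(304, 8) = 8, so the sample visits 8/8 = 1 distinct residues mod 8.
Start 87 is team 7; the teams hit are 7.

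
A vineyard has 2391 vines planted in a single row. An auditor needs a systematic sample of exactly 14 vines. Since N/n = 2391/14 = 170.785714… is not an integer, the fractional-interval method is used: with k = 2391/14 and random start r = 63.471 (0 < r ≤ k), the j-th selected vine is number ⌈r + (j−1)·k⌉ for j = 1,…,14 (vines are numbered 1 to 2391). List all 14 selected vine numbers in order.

j=1: r + 0k = 63.471 → ⌈·⌉ = 64
j=2: r + 1k = 234.256714… → ⌈·⌉ = 235
j=3: r + 2k = 405.042428… → ⌈·⌉ = 406
j=4: r + 3k = 575.828142… → ⌈·⌉ = 576
j=5: r + 4k = 746.613857… → ⌈·⌉ = 747
j=6: r + 5k = 917.399571… → ⌈·⌉ = 918
j=7: r + 6k = 1088.185285… → ⌈·⌉ = 1089
j=8: r + 7k = 1258.971 → ⌈·⌉ = 1259
j=9: r + 8k = 1429.756714… → ⌈·⌉ = 1430
j=10: r + 9k = 1600.542428… → ⌈·⌉ = 1601
j=11: r + 10k = 1771.328142… → ⌈·⌉ = 1772
j=12: r + 11k = 1942.113857… → ⌈·⌉ = 1943
j=13: r + 12k = 2112.899571… → ⌈·⌉ = 2113
j=14: r + 13k = 2283.685285… → ⌈·⌉ = 2284

64, 235, 406, 576, 747, 918, 1089, 1259, 1430, 1601, 1772, 1943, 2113, 2284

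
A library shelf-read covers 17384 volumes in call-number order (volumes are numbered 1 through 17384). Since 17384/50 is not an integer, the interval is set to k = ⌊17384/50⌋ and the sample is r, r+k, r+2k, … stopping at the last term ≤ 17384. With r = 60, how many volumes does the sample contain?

50

k = ⌊17384/50⌋ = 347
Achieved size = ⌊(17384 − 60)/347⌋ + 1 = ⌊17324/347⌋ + 1 = 49 + 1 = 50
(last selection: 60 + 49×347 = 17063 ≤ 17384; next would be 17410 > 17384)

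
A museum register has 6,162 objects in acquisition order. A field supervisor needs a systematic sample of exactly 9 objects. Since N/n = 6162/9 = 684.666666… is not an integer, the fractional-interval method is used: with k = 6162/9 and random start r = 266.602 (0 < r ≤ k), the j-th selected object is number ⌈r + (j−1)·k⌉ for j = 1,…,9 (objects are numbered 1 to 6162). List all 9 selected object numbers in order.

j=1: r + 0k = 266.602 → ⌈·⌉ = 267
j=2: r + 1k = 951.268666… → ⌈·⌉ = 952
j=3: r + 2k = 1635.935333… → ⌈·⌉ = 1636
j=4: r + 3k = 2320.602 → ⌈·⌉ = 2321
j=5: r + 4k = 3005.268666… → ⌈·⌉ = 3006
j=6: r + 5k = 3689.935333… → ⌈·⌉ = 3690
j=7: r + 6k = 4374.602 → ⌈·⌉ = 4375
j=8: r + 7k = 5059.268666… → ⌈·⌉ = 5060
j=9: r + 8k = 5743.935333… → ⌈·⌉ = 5744

267, 952, 1636, 2321, 3006, 3690, 4375, 5060, 5744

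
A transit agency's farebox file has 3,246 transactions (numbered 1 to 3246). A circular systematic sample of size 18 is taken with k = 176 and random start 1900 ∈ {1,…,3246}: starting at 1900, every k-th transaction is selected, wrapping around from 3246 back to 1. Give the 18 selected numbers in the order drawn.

1900, 2076, 2252, 2428, 2604, 2780, 2956, 3132, 62, 238, 414, 590, 766, 942, 1118, 1294, 1470, 1646

Selection 1: 1900
Selection 2: 1900 + 176 = 2076
Selection 3: 2076 + 176 = 2252
Selection 4: 2252 + 176 = 2428
Selection 5: 2428 + 176 = 2604
Selection 6: 2604 + 176 = 2780
Selection 7: 2780 + 176 = 2956
Selection 8: 2956 + 176 = 3132
Selection 9: 3132 + 176 = 3308 → 3308 − 3246 = 62
Selection 10: 62 + 176 = 238
Selection 11: 238 + 176 = 414
Selection 12: 414 + 176 = 590
Selection 13: 590 + 176 = 766
Selection 14: 766 + 176 = 942
Selection 15: 942 + 176 = 1118
Selection 16: 1118 + 176 = 1294
Selection 17: 1294 + 176 = 1470
Selection 18: 1470 + 176 = 1646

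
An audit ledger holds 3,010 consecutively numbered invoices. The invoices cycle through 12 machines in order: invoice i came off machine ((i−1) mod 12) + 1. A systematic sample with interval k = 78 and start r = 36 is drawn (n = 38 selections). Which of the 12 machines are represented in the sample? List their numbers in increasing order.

6, 12

Consecutive selections differ by k = 78, so their machine numbers differ by 78 mod 12 = 6.
gcd(78, 12) = 6, so the sample visits 12/6 = 2 distinct residues mod 12.
Start 36 is machine 12; the machines hit are 6, 12.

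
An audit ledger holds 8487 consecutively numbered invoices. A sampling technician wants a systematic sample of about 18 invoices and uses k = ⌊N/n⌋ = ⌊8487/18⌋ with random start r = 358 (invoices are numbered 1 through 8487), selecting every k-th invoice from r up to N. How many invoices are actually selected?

k = ⌊8487/18⌋ = 471
Achieved size = ⌊(8487 − 358)/471⌋ + 1 = ⌊8129/471⌋ + 1 = 17 + 1 = 18
(last selection: 358 + 17×471 = 8365 ≤ 8487; next would be 8836 > 8487)

18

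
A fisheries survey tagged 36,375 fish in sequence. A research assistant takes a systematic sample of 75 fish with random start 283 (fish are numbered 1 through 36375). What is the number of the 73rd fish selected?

35203

k = 36375/75 = 485
73rd selection = r + (73−1)·k = 283 + 72×485 = 283 + 34920 = 35203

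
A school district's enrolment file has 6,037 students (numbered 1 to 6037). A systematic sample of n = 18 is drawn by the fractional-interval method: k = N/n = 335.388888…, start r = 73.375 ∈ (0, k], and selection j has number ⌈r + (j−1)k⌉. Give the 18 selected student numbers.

74, 409, 745, 1080, 1415, 1751, 2086, 2422, 2757, 3092, 3428, 3763, 4099, 4434, 4769, 5105, 5440, 5775

j=1: r + 0k = 73.375 → ⌈·⌉ = 74
j=2: r + 1k = 408.763888… → ⌈·⌉ = 409
j=3: r + 2k = 744.152777… → ⌈·⌉ = 745
j=4: r + 3k = 1079.541666… → ⌈·⌉ = 1080
j=5: r + 4k = 1414.930555… → ⌈·⌉ = 1415
j=6: r + 5k = 1750.319444… → ⌈·⌉ = 1751
j=7: r + 6k = 2085.708333… → ⌈·⌉ = 2086
j=8: r + 7k = 2421.097222… → ⌈·⌉ = 2422
j=9: r + 8k = 2756.486111… → ⌈·⌉ = 2757
j=10: r + 9k = 3091.875 → ⌈·⌉ = 3092
j=11: r + 10k = 3427.263888… → ⌈·⌉ = 3428
j=12: r + 11k = 3762.652777… → ⌈·⌉ = 3763
j=13: r + 12k = 4098.041666… → ⌈·⌉ = 4099
j=14: r + 13k = 4433.430555… → ⌈·⌉ = 4434
j=15: r + 14k = 4768.819444… → ⌈·⌉ = 4769
j=16: r + 15k = 5104.208333… → ⌈·⌉ = 5105
j=17: r + 16k = 5439.597222… → ⌈·⌉ = 5440
j=18: r + 17k = 5774.986111… → ⌈·⌉ = 5775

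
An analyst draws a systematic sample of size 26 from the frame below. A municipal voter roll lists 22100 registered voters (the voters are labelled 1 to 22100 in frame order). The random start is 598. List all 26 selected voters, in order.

k = N/n = 22100/26 = 850
voter 1: 598
voter 2: 598 + 850 = 1448
voter 3: 1448 + 850 = 2298
voter 4: 2298 + 850 = 3148
voter 5: 3148 + 850 = 3998
voter 6: 3998 + 850 = 4848
voter 7: 4848 + 850 = 5698
voter 8: 5698 + 850 = 6548
voter 9: 6548 + 850 = 7398
voter 10: 7398 + 850 = 8248
voter 11: 8248 + 850 = 9098
voter 12: 9098 + 850 = 9948
voter 13: 9948 + 850 = 10798
voter 14: 10798 + 850 = 11648
voter 15: 11648 + 850 = 12498
voter 16: 12498 + 850 = 13348
voter 17: 13348 + 850 = 14198
voter 18: 14198 + 850 = 15048
voter 19: 15048 + 850 = 15898
voter 20: 15898 + 850 = 16748
voter 21: 16748 + 850 = 17598
voter 22: 17598 + 850 = 18448
voter 23: 18448 + 850 = 19298
voter 24: 19298 + 850 = 20148
voter 25: 20148 + 850 = 20998
voter 26: 20998 + 850 = 21848

598, 1448, 2298, 3148, 3998, 4848, 5698, 6548, 7398, 8248, 9098, 9948, 10798, 11648, 12498, 13348, 14198, 15048, 15898, 16748, 17598, 18448, 19298, 20148, 20998, 21848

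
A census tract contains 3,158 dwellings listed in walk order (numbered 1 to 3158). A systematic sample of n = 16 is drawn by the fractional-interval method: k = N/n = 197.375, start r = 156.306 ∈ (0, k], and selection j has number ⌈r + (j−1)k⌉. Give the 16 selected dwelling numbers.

157, 354, 552, 749, 946, 1144, 1341, 1538, 1736, 1933, 2131, 2328, 2525, 2723, 2920, 3117

j=1: r + 0k = 156.306 → ⌈·⌉ = 157
j=2: r + 1k = 353.681 → ⌈·⌉ = 354
j=3: r + 2k = 551.056 → ⌈·⌉ = 552
j=4: r + 3k = 748.431 → ⌈·⌉ = 749
j=5: r + 4k = 945.806 → ⌈·⌉ = 946
j=6: r + 5k = 1143.181 → ⌈·⌉ = 1144
j=7: r + 6k = 1340.556 → ⌈·⌉ = 1341
j=8: r + 7k = 1537.931 → ⌈·⌉ = 1538
j=9: r + 8k = 1735.306 → ⌈·⌉ = 1736
j=10: r + 9k = 1932.681 → ⌈·⌉ = 1933
j=11: r + 10k = 2130.056 → ⌈·⌉ = 2131
j=12: r + 11k = 2327.431 → ⌈·⌉ = 2328
j=13: r + 12k = 2524.806 → ⌈·⌉ = 2525
j=14: r + 13k = 2722.181 → ⌈·⌉ = 2723
j=15: r + 14k = 2919.556 → ⌈·⌉ = 2920
j=16: r + 15k = 3116.931 → ⌈·⌉ = 3117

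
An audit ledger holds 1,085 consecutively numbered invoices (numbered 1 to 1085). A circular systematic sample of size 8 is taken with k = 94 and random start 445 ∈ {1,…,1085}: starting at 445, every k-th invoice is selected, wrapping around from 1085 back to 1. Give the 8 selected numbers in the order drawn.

Selection 1: 445
Selection 2: 445 + 94 = 539
Selection 3: 539 + 94 = 633
Selection 4: 633 + 94 = 727
Selection 5: 727 + 94 = 821
Selection 6: 821 + 94 = 915
Selection 7: 915 + 94 = 1009
Selection 8: 1009 + 94 = 1103 → 1103 − 1085 = 18

445, 539, 633, 727, 821, 915, 1009, 18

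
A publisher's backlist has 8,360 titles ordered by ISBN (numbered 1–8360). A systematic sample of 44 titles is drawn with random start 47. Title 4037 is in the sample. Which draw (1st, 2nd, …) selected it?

k = 8360/44 = 190
position = (4037 − 47)/190 + 1 = 3990/190 + 1 = 21 + 1 = 22

22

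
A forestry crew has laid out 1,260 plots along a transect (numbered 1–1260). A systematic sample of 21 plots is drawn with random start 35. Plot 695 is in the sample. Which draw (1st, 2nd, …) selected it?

k = 1260/21 = 60
position = (695 − 35)/60 + 1 = 660/60 + 1 = 11 + 1 = 12

12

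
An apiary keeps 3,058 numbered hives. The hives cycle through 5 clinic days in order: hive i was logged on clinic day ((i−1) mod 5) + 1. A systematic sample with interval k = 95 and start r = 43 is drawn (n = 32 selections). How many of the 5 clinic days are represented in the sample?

Consecutive selections differ by k = 95, so their clinic day numbers differ by 95 mod 5 = 0.
gcd(95, 5) = 5, so the sample visits 5/5 = 1 distinct residues mod 5.
Start 43 is clinic day 3; the clinic days hit are 3.

1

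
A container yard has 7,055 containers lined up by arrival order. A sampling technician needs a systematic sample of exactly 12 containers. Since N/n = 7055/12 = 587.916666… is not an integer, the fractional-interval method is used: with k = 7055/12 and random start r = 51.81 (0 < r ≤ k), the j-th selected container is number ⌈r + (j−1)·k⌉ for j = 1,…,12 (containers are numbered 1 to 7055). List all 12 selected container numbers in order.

j=1: r + 0k = 51.81 → ⌈·⌉ = 52
j=2: r + 1k = 639.726666… → ⌈·⌉ = 640
j=3: r + 2k = 1227.643333… → ⌈·⌉ = 1228
j=4: r + 3k = 1815.56 → ⌈·⌉ = 1816
j=5: r + 4k = 2403.476666… → ⌈·⌉ = 2404
j=6: r + 5k = 2991.393333… → ⌈·⌉ = 2992
j=7: r + 6k = 3579.31 → ⌈·⌉ = 3580
j=8: r + 7k = 4167.226666… → ⌈·⌉ = 4168
j=9: r + 8k = 4755.143333… → ⌈·⌉ = 4756
j=10: r + 9k = 5343.06 → ⌈·⌉ = 5344
j=11: r + 10k = 5930.976666… → ⌈·⌉ = 5931
j=12: r + 11k = 6518.893333… → ⌈·⌉ = 6519

52, 640, 1228, 1816, 2404, 2992, 3580, 4168, 4756, 5344, 5931, 6519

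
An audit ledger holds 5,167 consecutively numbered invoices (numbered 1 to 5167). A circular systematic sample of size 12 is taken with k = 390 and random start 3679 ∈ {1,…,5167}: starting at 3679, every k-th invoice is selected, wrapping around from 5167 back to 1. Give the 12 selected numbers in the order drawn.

3679, 4069, 4459, 4849, 72, 462, 852, 1242, 1632, 2022, 2412, 2802

Selection 1: 3679
Selection 2: 3679 + 390 = 4069
Selection 3: 4069 + 390 = 4459
Selection 4: 4459 + 390 = 4849
Selection 5: 4849 + 390 = 5239 → 5239 − 5167 = 72
Selection 6: 72 + 390 = 462
Selection 7: 462 + 390 = 852
Selection 8: 852 + 390 = 1242
Selection 9: 1242 + 390 = 1632
Selection 10: 1632 + 390 = 2022
Selection 11: 2022 + 390 = 2412
Selection 12: 2412 + 390 = 2802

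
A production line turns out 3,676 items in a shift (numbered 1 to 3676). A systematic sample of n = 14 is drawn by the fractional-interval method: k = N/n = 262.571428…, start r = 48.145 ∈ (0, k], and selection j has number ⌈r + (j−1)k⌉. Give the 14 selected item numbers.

49, 311, 574, 836, 1099, 1362, 1624, 1887, 2149, 2412, 2674, 2937, 3200, 3462

j=1: r + 0k = 48.145 → ⌈·⌉ = 49
j=2: r + 1k = 310.716428… → ⌈·⌉ = 311
j=3: r + 2k = 573.287857… → ⌈·⌉ = 574
j=4: r + 3k = 835.859285… → ⌈·⌉ = 836
j=5: r + 4k = 1098.430714… → ⌈·⌉ = 1099
j=6: r + 5k = 1361.002142… → ⌈·⌉ = 1362
j=7: r + 6k = 1623.573571… → ⌈·⌉ = 1624
j=8: r + 7k = 1886.145 → ⌈·⌉ = 1887
j=9: r + 8k = 2148.716428… → ⌈·⌉ = 2149
j=10: r + 9k = 2411.287857… → ⌈·⌉ = 2412
j=11: r + 10k = 2673.859285… → ⌈·⌉ = 2674
j=12: r + 11k = 2936.430714… → ⌈·⌉ = 2937
j=13: r + 12k = 3199.002142… → ⌈·⌉ = 3200
j=14: r + 13k = 3461.573571… → ⌈·⌉ = 3462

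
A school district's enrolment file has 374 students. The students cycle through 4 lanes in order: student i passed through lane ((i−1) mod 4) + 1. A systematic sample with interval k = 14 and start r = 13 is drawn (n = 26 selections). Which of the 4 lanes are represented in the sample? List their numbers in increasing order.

Consecutive selections differ by k = 14, so their lane numbers differ by 14 mod 4 = 2.
gcd(14, 4) = 2, so the sample visits 4/2 = 2 distinct residues mod 4.
Start 13 is lane 1; the lanes hit are 1, 3.

1, 3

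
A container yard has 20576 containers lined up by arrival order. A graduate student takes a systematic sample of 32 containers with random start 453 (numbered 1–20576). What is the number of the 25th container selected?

15885

k = 20576/32 = 643
25th selection = r + (25−1)·k = 453 + 24×643 = 453 + 15432 = 15885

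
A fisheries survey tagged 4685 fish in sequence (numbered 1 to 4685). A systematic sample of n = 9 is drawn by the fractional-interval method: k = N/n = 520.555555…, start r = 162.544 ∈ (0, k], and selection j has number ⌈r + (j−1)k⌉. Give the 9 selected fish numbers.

163, 684, 1204, 1725, 2245, 2766, 3286, 3807, 4327

j=1: r + 0k = 162.544 → ⌈·⌉ = 163
j=2: r + 1k = 683.099555… → ⌈·⌉ = 684
j=3: r + 2k = 1203.655111… → ⌈·⌉ = 1204
j=4: r + 3k = 1724.210666… → ⌈·⌉ = 1725
j=5: r + 4k = 2244.766222… → ⌈·⌉ = 2245
j=6: r + 5k = 2765.321777… → ⌈·⌉ = 2766
j=7: r + 6k = 3285.877333… → ⌈·⌉ = 3286
j=8: r + 7k = 3806.432888… → ⌈·⌉ = 3807
j=9: r + 8k = 4326.988444… → ⌈·⌉ = 4327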